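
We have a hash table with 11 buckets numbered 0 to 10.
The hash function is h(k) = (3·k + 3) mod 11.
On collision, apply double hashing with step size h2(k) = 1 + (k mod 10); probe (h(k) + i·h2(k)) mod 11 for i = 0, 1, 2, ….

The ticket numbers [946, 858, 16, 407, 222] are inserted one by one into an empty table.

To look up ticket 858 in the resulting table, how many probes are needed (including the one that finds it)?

Insert 946: h=3, slot 3 empty -> index 3.
Insert 858: h=3, h2=9, slot 3 occupied -> index 1.
Insert 16: h=7, slot 7 empty -> index 7.
Insert 407: h=3, h2=8, slot 3 occupied -> index 0.
Insert 222: h=9, slot 9 empty -> index 9.
Table: [407, 858, -, 946, -, -, -, 16, -, 222, -]
Lookup 858: h=3, h2=9, probe 3,1 → found at 1.

2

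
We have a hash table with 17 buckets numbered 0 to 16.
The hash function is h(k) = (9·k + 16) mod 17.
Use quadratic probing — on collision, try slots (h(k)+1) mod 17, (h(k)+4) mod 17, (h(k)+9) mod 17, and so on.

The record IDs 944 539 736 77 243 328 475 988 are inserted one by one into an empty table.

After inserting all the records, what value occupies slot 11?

243

944 hashes to 12; slot 12 is free -> place at 12.
539 hashes to 5; slot 5 is free -> place at 5.
736 hashes to 10; slot 10 is free -> place at 10.
77 hashes to 12; 12 taken -> place at 13.
243 hashes to 10; 10 taken -> place at 11.
328 hashes to 10; 10,11 taken -> place at 14.
475 hashes to 7; slot 7 is free -> place at 7.
988 hashes to 0; slot 0 is free -> place at 0.
Table: [988, _, _, _, _, 539, _, 475, _, _, 736, 243, 944, 77, 328, _, _]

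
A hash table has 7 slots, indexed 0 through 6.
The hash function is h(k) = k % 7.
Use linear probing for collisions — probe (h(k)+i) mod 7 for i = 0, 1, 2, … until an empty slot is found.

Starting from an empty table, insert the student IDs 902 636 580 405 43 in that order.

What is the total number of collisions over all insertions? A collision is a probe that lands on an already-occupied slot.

Insert 902: h=6, slot 6 empty -> index 6.
Insert 636: h=6, slot 6 occupied -> index 0.
Insert 580: h=6, slots 6,0 occupied -> index 1.
Insert 405: h=6, slots 6,0,1 occupied -> index 2.
Insert 43: h=1, slots 1,2 occupied -> index 3.
Table: [636, 580, 405, 43, _, _, 902]

8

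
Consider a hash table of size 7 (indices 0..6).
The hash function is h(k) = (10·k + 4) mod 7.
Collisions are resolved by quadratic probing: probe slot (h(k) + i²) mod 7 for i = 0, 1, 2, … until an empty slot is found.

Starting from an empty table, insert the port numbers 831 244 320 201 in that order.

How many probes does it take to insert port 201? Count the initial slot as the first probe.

3

831: h=5 => slot 5
244: h=1 => slot 1
320: h=5, probe 5,6 => slot 6
201: h=5, probe 5,6,2 => slot 2
Table: [∅, 244, 201, ∅, ∅, 831, 320]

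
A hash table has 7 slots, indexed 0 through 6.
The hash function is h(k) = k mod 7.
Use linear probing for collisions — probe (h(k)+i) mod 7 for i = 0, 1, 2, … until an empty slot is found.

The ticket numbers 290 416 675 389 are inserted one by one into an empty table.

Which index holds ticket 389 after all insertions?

290: h=3 -> slot 3
416: h=3, probe 3,4 -> slot 4
675: h=3, probe 3,4,5 -> slot 5
389: h=4, probe 4,5,6 -> slot 6
Table: [∅, ∅, ∅, 290, 416, 675, 389]

6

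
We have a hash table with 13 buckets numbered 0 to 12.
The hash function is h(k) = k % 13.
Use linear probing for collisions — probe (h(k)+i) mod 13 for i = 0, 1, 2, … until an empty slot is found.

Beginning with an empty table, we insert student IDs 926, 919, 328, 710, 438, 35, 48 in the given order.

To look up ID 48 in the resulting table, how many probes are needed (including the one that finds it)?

4

Insert 926: h=3, slot 3 empty → index 3.
Insert 919: h=9, slot 9 empty → index 9.
Insert 328: h=3, slot 3 occupied → index 4.
Insert 710: h=8, slot 8 empty → index 8.
Insert 438: h=9, slot 9 occupied → index 10.
Insert 35: h=9, slots 9,10 occupied → index 11.
Insert 48: h=9, slots 9,10,11 occupied → index 12.
Table: [_, _, _, 926, 328, _, _, _, 710, 919, 438, 35, 48]
Lookup 48: h=9, probe 9,10,11,12 → found at 12.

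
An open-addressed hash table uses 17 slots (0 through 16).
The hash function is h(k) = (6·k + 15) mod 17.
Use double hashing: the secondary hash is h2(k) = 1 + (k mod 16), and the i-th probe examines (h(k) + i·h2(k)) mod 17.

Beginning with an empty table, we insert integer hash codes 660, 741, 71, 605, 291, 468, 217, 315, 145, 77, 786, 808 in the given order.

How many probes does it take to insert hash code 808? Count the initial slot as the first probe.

Insert 660: h=14, slot 14 empty -> index 14.
Insert 741: h=7, slot 7 empty -> index 7.
Insert 71: h=16, slot 16 empty -> index 16.
Insert 605: h=7, h2=14, slot 7 occupied -> index 4.
Insert 291: h=10, slot 10 empty -> index 10.
Insert 468: h=1, slot 1 empty -> index 1.
Insert 217: h=8, slot 8 empty -> index 8.
Insert 315: h=1, h2=12, slot 1 occupied -> index 13.
Insert 145: h=1, h2=2, slot 1 occupied -> index 3.
Insert 77: h=1, h2=14, slot 1 occupied -> index 15.
Insert 786: h=5, slot 5 empty -> index 5.
Insert 808: h=1, h2=9, slots 1,10 occupied -> index 2.
Table: [., 468, 808, 145, 605, 786, ., 741, 217, ., 291, ., ., 315, 660, 77, 71]

3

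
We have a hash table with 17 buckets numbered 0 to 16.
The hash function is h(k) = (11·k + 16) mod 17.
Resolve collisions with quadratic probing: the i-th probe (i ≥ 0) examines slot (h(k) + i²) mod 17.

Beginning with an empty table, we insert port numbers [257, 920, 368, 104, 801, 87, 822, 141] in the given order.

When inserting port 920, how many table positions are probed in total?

2

Insert 257: h=4, slot 4 empty → index 4.
Insert 920: h=4, slot 4 occupied → index 5.
Insert 368: h=1, slot 1 empty → index 1.
Insert 104: h=4, slots 4,5 occupied → index 8.
Insert 801: h=4, slots 4,5,8 occupied → index 13.
Insert 87: h=4, slots 4,5,8,13 occupied → index 3.
Insert 822: h=14, slot 14 empty → index 14.
Insert 141: h=3, slots 3,4 occupied → index 7.
Table: [∅, 368, ∅, 87, 257, 920, ∅, 141, 104, ∅, ∅, ∅, ∅, 801, 822, ∅, ∅]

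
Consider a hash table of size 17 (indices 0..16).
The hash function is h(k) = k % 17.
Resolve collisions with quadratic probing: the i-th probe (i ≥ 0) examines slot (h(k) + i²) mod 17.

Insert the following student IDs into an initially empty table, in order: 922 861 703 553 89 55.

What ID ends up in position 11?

922 hashes to 4; slot 4 is free => place at 4.
861 hashes to 11; slot 11 is free => place at 11.
703 hashes to 6; slot 6 is free => place at 6.
553 hashes to 9; slot 9 is free => place at 9.
89 hashes to 4; 4 taken => place at 5.
55 hashes to 4; 4,5 taken => place at 8.
Table: [., ., ., ., 922, 89, 703, ., 55, 553, ., 861, ., ., ., ., .]

861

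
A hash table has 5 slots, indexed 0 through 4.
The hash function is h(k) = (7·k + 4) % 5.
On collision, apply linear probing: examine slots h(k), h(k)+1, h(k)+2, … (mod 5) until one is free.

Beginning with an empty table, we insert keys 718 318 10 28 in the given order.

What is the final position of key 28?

2

718 hashes to 0; slot 0 is free → place at 0.
318 hashes to 0; 0 taken → place at 1.
10 hashes to 4; slot 4 is free → place at 4.
28 hashes to 0; 0,1 taken → place at 2.
Table: [718, 318, 28, _, 10]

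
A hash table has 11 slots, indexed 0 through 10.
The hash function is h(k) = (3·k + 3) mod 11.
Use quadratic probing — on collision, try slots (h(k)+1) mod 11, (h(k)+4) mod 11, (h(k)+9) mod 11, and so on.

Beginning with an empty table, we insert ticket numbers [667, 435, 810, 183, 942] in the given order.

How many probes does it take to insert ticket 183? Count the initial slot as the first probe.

3

667: h=2 => slot 2
435: h=10 => slot 10
810: h=2, probe 2,3 => slot 3
183: h=2, probe 2,3,6 => slot 6
942: h=2, probe 2,3,6,0 => slot 0
Table: [942, —, 667, 810, —, —, 183, —, —, —, 435]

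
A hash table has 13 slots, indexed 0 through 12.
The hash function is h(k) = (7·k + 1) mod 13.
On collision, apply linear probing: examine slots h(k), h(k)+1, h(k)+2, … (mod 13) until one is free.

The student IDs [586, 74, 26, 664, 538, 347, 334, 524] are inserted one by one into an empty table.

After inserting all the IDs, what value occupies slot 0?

586 hashes to 8; slot 8 is free → place at 8.
74 hashes to 12; slot 12 is free → place at 12.
26 hashes to 1; slot 1 is free → place at 1.
664 hashes to 8; 8 taken → place at 9.
538 hashes to 10; slot 10 is free → place at 10.
347 hashes to 12; 12 taken → place at 0.
334 hashes to 12; 12,0,1 taken → place at 2.
524 hashes to 3; slot 3 is free → place at 3.
Table: [347, 26, 334, 524, —, —, —, —, 586, 664, 538, —, 74]

347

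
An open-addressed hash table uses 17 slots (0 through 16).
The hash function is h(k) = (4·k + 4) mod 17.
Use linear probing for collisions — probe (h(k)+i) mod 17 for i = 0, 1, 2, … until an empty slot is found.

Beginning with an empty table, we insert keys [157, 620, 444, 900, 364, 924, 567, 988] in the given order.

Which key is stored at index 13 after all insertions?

157: h=3 => slot 3
620: h=2 => slot 2
444: h=12 => slot 12
900: h=0 => slot 0
364: h=15 => slot 15
924: h=11 => slot 11
567: h=11, probe 11,12,13 => slot 13
988: h=12, probe 12,13,14 => slot 14
Table: [900, ., 620, 157, ., ., ., ., ., ., ., 924, 444, 567, 988, 364, .]

567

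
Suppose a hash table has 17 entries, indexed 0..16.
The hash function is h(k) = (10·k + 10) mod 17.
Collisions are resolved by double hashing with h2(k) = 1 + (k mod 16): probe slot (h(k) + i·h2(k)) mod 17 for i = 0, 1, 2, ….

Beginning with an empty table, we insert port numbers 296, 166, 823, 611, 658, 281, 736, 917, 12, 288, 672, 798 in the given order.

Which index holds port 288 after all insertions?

Insert 296: h=12, slot 12 empty -> index 12.
Insert 166: h=4, slot 4 empty -> index 4.
Insert 823: h=12, h2=8, slot 12 occupied -> index 3.
Insert 611: h=0, slot 0 empty -> index 0.
Insert 658: h=11, slot 11 empty -> index 11.
Insert 281: h=15, slot 15 empty -> index 15.
Insert 736: h=9, slot 9 empty -> index 9.
Insert 917: h=0, h2=6, slot 0 occupied -> index 6.
Insert 12: h=11, h2=13, slot 11 occupied -> index 7.
Insert 288: h=0, h2=1, slot 0 occupied -> index 1.
Insert 672: h=15, h2=1, slot 15 occupied -> index 16.
Insert 798: h=0, h2=15, slots 0,15 occupied -> index 13.
Table: [611, 288, ∅, 823, 166, ∅, 917, 12, ∅, 736, ∅, 658, 296, 798, ∅, 281, 672]

1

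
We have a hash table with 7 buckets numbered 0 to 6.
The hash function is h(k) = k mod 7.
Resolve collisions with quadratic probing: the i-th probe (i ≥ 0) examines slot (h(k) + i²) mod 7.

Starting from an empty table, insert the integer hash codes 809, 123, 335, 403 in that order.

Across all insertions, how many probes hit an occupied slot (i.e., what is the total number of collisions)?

3

Insert 809: h=4, slot 4 empty => index 4.
Insert 123: h=4, slot 4 occupied => index 5.
Insert 335: h=6, slot 6 empty => index 6.
Insert 403: h=4, slots 4,5 occupied => index 1.
Table: [_, 403, _, _, 809, 123, 335]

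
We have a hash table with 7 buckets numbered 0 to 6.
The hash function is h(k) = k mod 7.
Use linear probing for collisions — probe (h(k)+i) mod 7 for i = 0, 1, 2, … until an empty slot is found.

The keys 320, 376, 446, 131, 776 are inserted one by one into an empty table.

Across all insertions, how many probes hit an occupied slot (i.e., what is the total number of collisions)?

9

320 hashes to 5; slot 5 is free → place at 5.
376 hashes to 5; 5 taken → place at 6.
446 hashes to 5; 5,6 taken → place at 0.
131 hashes to 5; 5,6,0 taken → place at 1.
776 hashes to 6; 6,0,1 taken → place at 2.
Table: [446, 131, 776, ., ., 320, 376]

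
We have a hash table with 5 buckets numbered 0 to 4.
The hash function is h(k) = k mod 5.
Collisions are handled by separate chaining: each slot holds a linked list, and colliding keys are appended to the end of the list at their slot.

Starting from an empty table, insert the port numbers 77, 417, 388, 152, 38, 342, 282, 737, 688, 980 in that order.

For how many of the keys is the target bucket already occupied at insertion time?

7

Insert 77: h=2, bucket 2 empty -> new chain.
Insert 417: h=2, bucket 2 nonempty -> append to chain.
Insert 388: h=3, bucket 3 empty -> new chain.
Insert 152: h=2, bucket 2 nonempty -> append to chain.
Insert 38: h=3, bucket 3 nonempty -> append to chain.
Insert 342: h=2, bucket 2 nonempty -> append to chain.
Insert 282: h=2, bucket 2 nonempty -> append to chain.
Insert 737: h=2, bucket 2 nonempty -> append to chain.
Insert 688: h=3, bucket 3 nonempty -> append to chain.
Insert 980: h=0, bucket 0 empty -> new chain.
Final buckets:
0: 980
1: -
2: 77 -> 417 -> 152 -> 342 -> 282 -> 737
3: 388 -> 38 -> 688
4: -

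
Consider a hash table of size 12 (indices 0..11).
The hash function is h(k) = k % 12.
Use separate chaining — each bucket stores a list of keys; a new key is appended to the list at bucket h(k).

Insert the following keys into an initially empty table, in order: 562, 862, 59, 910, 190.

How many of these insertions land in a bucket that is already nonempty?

562 → bucket 10
862 → bucket 10 (collision)
59 → bucket 11
910 → bucket 10 (collision)
190 → bucket 10 (collision)
Final buckets:
0: .
1: .
2: .
3: .
4: .
5: .
6: .
7: .
8: .
9: .
10: 562 -> 862 -> 910 -> 190
11: 59

3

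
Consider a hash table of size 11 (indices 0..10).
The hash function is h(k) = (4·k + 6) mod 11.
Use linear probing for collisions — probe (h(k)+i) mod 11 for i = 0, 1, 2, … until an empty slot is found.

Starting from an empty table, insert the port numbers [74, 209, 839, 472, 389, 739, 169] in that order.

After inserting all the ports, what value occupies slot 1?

74 hashes to 5; slot 5 is free => place at 5.
209 hashes to 6; slot 6 is free => place at 6.
839 hashes to 7; slot 7 is free => place at 7.
472 hashes to 2; slot 2 is free => place at 2.
389 hashes to 0; slot 0 is free => place at 0.
739 hashes to 3; slot 3 is free => place at 3.
169 hashes to 0; 0 taken => place at 1.
Table: [389, 169, 472, 739, —, 74, 209, 839, —, —, —]

169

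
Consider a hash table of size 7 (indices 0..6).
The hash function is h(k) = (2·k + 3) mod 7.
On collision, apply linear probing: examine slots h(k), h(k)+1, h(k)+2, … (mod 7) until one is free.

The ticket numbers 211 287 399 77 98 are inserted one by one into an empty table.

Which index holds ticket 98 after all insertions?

211: h=5 => slot 5
287: h=3 => slot 3
399: h=3, probe 3,4 => slot 4
77: h=3, probe 3,4,5,6 => slot 6
98: h=3, probe 3,4,5,6,0 => slot 0
Table: [98, —, —, 287, 399, 211, 77]

0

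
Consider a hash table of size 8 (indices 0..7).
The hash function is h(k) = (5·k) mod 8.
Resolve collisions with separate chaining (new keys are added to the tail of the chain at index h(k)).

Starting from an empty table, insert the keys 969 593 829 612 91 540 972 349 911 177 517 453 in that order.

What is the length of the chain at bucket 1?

4

Insert 969: h=5, bucket 5 empty -> new chain.
Insert 593: h=5, bucket 5 nonempty -> append to chain.
Insert 829: h=1, bucket 1 empty -> new chain.
Insert 612: h=4, bucket 4 empty -> new chain.
Insert 91: h=7, bucket 7 empty -> new chain.
Insert 540: h=4, bucket 4 nonempty -> append to chain.
Insert 972: h=4, bucket 4 nonempty -> append to chain.
Insert 349: h=1, bucket 1 nonempty -> append to chain.
Insert 911: h=3, bucket 3 empty -> new chain.
Insert 177: h=5, bucket 5 nonempty -> append to chain.
Insert 517: h=1, bucket 1 nonempty -> append to chain.
Insert 453: h=1, bucket 1 nonempty -> append to chain.
Final buckets:
0: ∅
1: 829 -> 349 -> 517 -> 453
2: ∅
3: 911
4: 612 -> 540 -> 972
5: 969 -> 593 -> 177
6: ∅
7: 91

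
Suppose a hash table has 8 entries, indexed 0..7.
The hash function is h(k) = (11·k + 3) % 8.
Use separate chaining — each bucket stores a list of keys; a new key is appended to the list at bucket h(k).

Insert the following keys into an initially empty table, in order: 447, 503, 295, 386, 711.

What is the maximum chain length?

447 -> bucket 0
503 -> bucket 0 (collision)
295 -> bucket 0 (collision)
386 -> bucket 1
711 -> bucket 0 (collision)
Final buckets:
0: 447 -> 503 -> 295 -> 711
1: 386
2: _
3: _
4: _
5: _
6: _
7: _

4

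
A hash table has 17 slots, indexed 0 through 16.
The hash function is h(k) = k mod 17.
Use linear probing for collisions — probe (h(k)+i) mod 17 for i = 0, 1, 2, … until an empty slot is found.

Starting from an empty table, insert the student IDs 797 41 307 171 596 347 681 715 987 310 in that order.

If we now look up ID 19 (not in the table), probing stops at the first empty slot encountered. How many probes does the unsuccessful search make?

Insert 797: h=15, slot 15 empty -> index 15.
Insert 41: h=7, slot 7 empty -> index 7.
Insert 307: h=1, slot 1 empty -> index 1.
Insert 171: h=1, slot 1 occupied -> index 2.
Insert 596: h=1, slots 1,2 occupied -> index 3.
Insert 347: h=7, slot 7 occupied -> index 8.
Insert 681: h=1, slots 1,2,3 occupied -> index 4.
Insert 715: h=1, slots 1,2,3,4 occupied -> index 5.
Insert 987: h=1, slots 1,2,3,4,5 occupied -> index 6.
Insert 310: h=4, slots 4,5,6,7,8 occupied -> index 9.
Table: [∅, 307, 171, 596, 681, 715, 987, 41, 347, 310, ∅, ∅, ∅, ∅, ∅, 797, ∅]
Lookup 19: h=2, probe 2,3,4,5,6,7,8,9,10 → slot 10 empty, not found.

9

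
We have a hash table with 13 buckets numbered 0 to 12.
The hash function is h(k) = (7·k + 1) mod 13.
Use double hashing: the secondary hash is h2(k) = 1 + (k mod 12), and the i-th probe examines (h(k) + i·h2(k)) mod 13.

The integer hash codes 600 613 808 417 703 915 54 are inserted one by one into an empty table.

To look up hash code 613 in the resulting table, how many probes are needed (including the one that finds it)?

Insert 600: h=2, slot 2 empty → index 2.
Insert 613: h=2, h2=2, slot 2 occupied → index 4.
Insert 808: h=2, h2=5, slot 2 occupied → index 7.
Insert 417: h=8, slot 8 empty → index 8.
Insert 703: h=8, h2=8, slot 8 occupied → index 3.
Insert 915: h=10, slot 10 empty → index 10.
Insert 54: h=2, h2=7, slot 2 occupied → index 9.
Table: [∅, ∅, 600, 703, 613, ∅, ∅, 808, 417, 54, 915, ∅, ∅]
Lookup 613: h=2, h2=2, probe 2,4 → found at 4.

2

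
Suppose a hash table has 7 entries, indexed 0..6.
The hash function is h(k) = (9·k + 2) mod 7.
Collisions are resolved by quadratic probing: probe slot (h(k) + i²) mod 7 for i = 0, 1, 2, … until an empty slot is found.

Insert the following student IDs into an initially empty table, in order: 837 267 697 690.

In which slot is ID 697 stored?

837: h=3 → slot 3
267: h=4 → slot 4
697: h=3, probe 3,4,0 → slot 0
690: h=3, probe 3,4,0,5 → slot 5
Table: [697, ., ., 837, 267, 690, .]

0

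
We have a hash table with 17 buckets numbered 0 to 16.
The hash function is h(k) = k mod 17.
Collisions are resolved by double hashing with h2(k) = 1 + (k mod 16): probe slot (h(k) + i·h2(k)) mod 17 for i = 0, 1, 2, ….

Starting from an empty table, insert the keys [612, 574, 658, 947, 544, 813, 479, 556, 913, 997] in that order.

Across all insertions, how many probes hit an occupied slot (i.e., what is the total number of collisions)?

612 hashes to 0; slot 0 is free → place at 0.
574 hashes to 13; slot 13 is free → place at 13.
658 hashes to 12; slot 12 is free → place at 12.
947 hashes to 12, h2=4; 12 taken → place at 16.
544 hashes to 0, h2=1; 0 taken → place at 1.
813 hashes to 14; slot 14 is free → place at 14.
479 hashes to 3; slot 3 is free → place at 3.
556 hashes to 12, h2=13; 12 taken → place at 8.
913 hashes to 12, h2=2; 12,14,16,1,3 taken → place at 5.
997 hashes to 11; slot 11 is free → place at 11.
Table: [612, 544, —, 479, —, 913, —, —, 556, —, —, 997, 658, 574, 813, —, 947]

8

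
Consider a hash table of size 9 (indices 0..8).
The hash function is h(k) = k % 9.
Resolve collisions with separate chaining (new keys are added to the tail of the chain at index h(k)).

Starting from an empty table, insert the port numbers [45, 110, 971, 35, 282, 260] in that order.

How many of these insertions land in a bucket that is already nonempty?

Insert 45: h=0, bucket 0 empty -> new chain.
Insert 110: h=2, bucket 2 empty -> new chain.
Insert 971: h=8, bucket 8 empty -> new chain.
Insert 35: h=8, bucket 8 nonempty -> append to chain.
Insert 282: h=3, bucket 3 empty -> new chain.
Insert 260: h=8, bucket 8 nonempty -> append to chain.
Final buckets:
0: 45
1: -
2: 110
3: 282
4: -
5: -
6: -
7: -
8: 971 -> 35 -> 260

2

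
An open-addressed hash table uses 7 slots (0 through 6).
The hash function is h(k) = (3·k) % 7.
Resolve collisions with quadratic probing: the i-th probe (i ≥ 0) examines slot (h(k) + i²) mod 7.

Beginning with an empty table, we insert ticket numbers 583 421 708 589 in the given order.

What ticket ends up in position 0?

583 hashes to 6; slot 6 is free -> place at 6.
421 hashes to 3; slot 3 is free -> place at 3.
708 hashes to 3; 3 taken -> place at 4.
589 hashes to 3; 3,4 taken -> place at 0.
Table: [589, ., ., 421, 708, ., 583]

589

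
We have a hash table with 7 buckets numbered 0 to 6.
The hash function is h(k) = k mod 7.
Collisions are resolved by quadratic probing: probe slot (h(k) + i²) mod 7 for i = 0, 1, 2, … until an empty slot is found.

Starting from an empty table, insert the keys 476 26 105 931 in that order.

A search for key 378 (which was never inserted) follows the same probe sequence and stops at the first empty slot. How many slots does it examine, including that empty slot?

476: h=0 => slot 0
26: h=5 => slot 5
105: h=0, probe 0,1 => slot 1
931: h=0, probe 0,1,4 => slot 4
Table: [476, 105, _, _, 931, 26, _]
Lookup 378: h=0, probe 0,1,4,2 → slot 2 empty, not found.

4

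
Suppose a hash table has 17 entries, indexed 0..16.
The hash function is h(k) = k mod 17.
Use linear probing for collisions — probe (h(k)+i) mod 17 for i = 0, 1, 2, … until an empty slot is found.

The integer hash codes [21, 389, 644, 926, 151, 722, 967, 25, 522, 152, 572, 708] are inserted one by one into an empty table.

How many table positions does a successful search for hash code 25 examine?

21: h=4 => slot 4
389: h=15 => slot 15
644: h=15, probe 15,16 => slot 16
926: h=8 => slot 8
151: h=15, probe 15,16,0 => slot 0
722: h=8, probe 8,9 => slot 9
967: h=15, probe 15,16,0,1 => slot 1
25: h=8, probe 8,9,10 => slot 10
522: h=12 => slot 12
152: h=16, probe 16,0,1,2 => slot 2
572: h=11 => slot 11
708: h=11, probe 11,12,13 => slot 13
Table: [151, 967, 152, ., 21, ., ., ., 926, 722, 25, 572, 522, 708, ., 389, 644]
Lookup 25: h=8, probe 8,9,10 → found at 10.

3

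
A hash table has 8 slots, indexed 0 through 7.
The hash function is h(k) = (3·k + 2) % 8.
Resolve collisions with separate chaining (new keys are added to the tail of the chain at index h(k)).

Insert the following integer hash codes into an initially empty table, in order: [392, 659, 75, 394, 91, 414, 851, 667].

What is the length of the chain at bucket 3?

392 → bucket 2
659 → bucket 3
75 → bucket 3 (collision)
394 → bucket 0
91 → bucket 3 (collision)
414 → bucket 4
851 → bucket 3 (collision)
667 → bucket 3 (collision)
Final buckets:
0: 394
1: -
2: 392
3: 659 -> 75 -> 91 -> 851 -> 667
4: 414
5: -
6: -
7: -

5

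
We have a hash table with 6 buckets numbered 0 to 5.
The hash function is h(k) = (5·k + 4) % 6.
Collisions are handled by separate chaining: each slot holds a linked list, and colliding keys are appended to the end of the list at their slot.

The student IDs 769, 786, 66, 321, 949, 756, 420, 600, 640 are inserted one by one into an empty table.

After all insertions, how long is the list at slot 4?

769 → bucket 3
786 → bucket 4
66 → bucket 4 (collision)
321 → bucket 1
949 → bucket 3 (collision)
756 → bucket 4 (collision)
420 → bucket 4 (collision)
600 → bucket 4 (collision)
640 → bucket 0
Final buckets:
0: 640
1: 321
2: -
3: 769 -> 949
4: 786 -> 66 -> 756 -> 420 -> 600
5: -

5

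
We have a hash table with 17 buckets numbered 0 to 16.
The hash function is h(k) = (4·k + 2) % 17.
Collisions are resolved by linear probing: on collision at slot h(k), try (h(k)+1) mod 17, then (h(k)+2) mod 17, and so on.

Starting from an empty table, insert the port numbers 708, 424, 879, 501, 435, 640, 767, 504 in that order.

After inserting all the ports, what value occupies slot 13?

708: h=12 -> slot 12
424: h=15 -> slot 15
879: h=16 -> slot 16
501: h=0 -> slot 0
435: h=8 -> slot 8
640: h=12, probe 12,13 -> slot 13
767: h=10 -> slot 10
504: h=12, probe 12,13,14 -> slot 14
Table: [501, —, —, —, —, —, —, —, 435, —, 767, —, 708, 640, 504, 424, 879]

640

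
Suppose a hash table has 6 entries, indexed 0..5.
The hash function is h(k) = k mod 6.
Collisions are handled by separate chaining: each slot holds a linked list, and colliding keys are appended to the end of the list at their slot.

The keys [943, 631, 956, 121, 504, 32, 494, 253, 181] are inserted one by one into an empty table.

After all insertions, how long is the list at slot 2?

3

Insert 943: h=1, bucket 1 empty → new chain.
Insert 631: h=1, bucket 1 nonempty → append to chain.
Insert 956: h=2, bucket 2 empty → new chain.
Insert 121: h=1, bucket 1 nonempty → append to chain.
Insert 504: h=0, bucket 0 empty → new chain.
Insert 32: h=2, bucket 2 nonempty → append to chain.
Insert 494: h=2, bucket 2 nonempty → append to chain.
Insert 253: h=1, bucket 1 nonempty → append to chain.
Insert 181: h=1, bucket 1 nonempty → append to chain.
Final buckets:
0: 504
1: 943 -> 631 -> 121 -> 253 -> 181
2: 956 -> 32 -> 494
3: .
4: .
5: .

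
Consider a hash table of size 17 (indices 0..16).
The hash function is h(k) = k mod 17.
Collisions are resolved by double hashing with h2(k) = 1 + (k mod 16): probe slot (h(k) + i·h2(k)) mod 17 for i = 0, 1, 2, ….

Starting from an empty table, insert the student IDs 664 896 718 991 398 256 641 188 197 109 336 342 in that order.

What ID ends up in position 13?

Insert 664: h=1, slot 1 empty -> index 1.
Insert 896: h=12, slot 12 empty -> index 12.
Insert 718: h=4, slot 4 empty -> index 4.
Insert 991: h=5, slot 5 empty -> index 5.
Insert 398: h=7, slot 7 empty -> index 7.
Insert 256: h=1, h2=1, slot 1 occupied -> index 2.
Insert 641: h=12, h2=2, slot 12 occupied -> index 14.
Insert 188: h=1, h2=13, slots 1,14 occupied -> index 10.
Insert 197: h=10, h2=6, slot 10 occupied -> index 16.
Insert 109: h=7, h2=14, slots 7,4,1 occupied -> index 15.
Insert 336: h=13, slot 13 empty -> index 13.
Insert 342: h=2, h2=7, slot 2 occupied -> index 9.
Table: [_, 664, 256, _, 718, 991, _, 398, _, 342, 188, _, 896, 336, 641, 109, 197]

336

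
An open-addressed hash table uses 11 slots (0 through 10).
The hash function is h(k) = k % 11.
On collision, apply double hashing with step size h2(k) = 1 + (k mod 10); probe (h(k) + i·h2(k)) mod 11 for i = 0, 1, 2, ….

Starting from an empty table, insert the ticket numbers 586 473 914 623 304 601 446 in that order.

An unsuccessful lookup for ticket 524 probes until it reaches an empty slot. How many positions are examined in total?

5

Insert 586: h=3, slot 3 empty => index 3.
Insert 473: h=0, slot 0 empty => index 0.
Insert 914: h=1, slot 1 empty => index 1.
Insert 623: h=7, slot 7 empty => index 7.
Insert 304: h=7, h2=5, slots 7,1 occupied => index 6.
Insert 601: h=7, h2=2, slot 7 occupied => index 9.
Insert 446: h=6, h2=7, slot 6 occupied => index 2.
Table: [473, 914, 446, 586, ., ., 304, 623, ., 601, .]
Lookup 524: h=7, h2=5, probe 7,1,6,0,5 → slot 5 empty, not found.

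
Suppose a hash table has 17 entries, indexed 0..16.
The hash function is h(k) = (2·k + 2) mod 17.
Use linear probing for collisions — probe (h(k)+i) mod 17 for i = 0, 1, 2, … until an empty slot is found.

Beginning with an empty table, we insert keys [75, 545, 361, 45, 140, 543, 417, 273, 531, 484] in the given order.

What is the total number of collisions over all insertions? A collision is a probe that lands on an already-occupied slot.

75: h=16 => slot 16
545: h=4 => slot 4
361: h=10 => slot 10
45: h=7 => slot 7
140: h=10, probe 10,11 => slot 11
543: h=0 => slot 0
417: h=3 => slot 3
273: h=4, probe 4,5 => slot 5
531: h=10, probe 10,11,12 => slot 12
484: h=1 => slot 1
Table: [543, 484, ., 417, 545, 273, ., 45, ., ., 361, 140, 531, ., ., ., 75]

4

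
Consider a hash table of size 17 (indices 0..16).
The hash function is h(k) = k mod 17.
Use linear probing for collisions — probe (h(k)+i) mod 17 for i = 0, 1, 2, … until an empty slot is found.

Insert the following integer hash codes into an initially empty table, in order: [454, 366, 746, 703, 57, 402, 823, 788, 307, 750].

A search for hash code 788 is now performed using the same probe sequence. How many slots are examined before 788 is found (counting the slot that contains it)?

Insert 454: h=12, slot 12 empty => index 12.
Insert 366: h=9, slot 9 empty => index 9.
Insert 746: h=15, slot 15 empty => index 15.
Insert 703: h=6, slot 6 empty => index 6.
Insert 57: h=6, slot 6 occupied => index 7.
Insert 402: h=11, slot 11 empty => index 11.
Insert 823: h=7, slot 7 occupied => index 8.
Insert 788: h=6, slots 6,7,8,9 occupied => index 10.
Insert 307: h=1, slot 1 empty => index 1.
Insert 750: h=2, slot 2 empty => index 2.
Table: [., 307, 750, ., ., ., 703, 57, 823, 366, 788, 402, 454, ., ., 746, .]
Lookup 788: h=6, probe 6,7,8,9,10 → found at 10.

5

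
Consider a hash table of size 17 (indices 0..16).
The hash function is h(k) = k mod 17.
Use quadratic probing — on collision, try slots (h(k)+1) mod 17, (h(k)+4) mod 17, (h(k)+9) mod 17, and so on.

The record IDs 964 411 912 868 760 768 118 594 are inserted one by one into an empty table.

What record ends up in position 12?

Insert 964: h=12, slot 12 empty -> index 12.
Insert 411: h=3, slot 3 empty -> index 3.
Insert 912: h=11, slot 11 empty -> index 11.
Insert 868: h=1, slot 1 empty -> index 1.
Insert 760: h=12, slot 12 occupied -> index 13.
Insert 768: h=3, slot 3 occupied -> index 4.
Insert 118: h=16, slot 16 empty -> index 16.
Insert 594: h=16, slot 16 occupied -> index 0.
Table: [594, 868, ∅, 411, 768, ∅, ∅, ∅, ∅, ∅, ∅, 912, 964, 760, ∅, ∅, 118]

964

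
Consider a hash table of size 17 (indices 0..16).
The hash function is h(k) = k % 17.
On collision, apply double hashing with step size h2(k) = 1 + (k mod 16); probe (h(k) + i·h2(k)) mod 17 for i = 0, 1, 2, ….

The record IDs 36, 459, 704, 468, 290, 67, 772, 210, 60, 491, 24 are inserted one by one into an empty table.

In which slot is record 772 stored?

12

36 hashes to 2; slot 2 is free → place at 2.
459 hashes to 0; slot 0 is free → place at 0.
704 hashes to 7; slot 7 is free → place at 7.
468 hashes to 9; slot 9 is free → place at 9.
290 hashes to 1; slot 1 is free → place at 1.
67 hashes to 16; slot 16 is free → place at 16.
772 hashes to 7, h2=5; 7 taken → place at 12.
210 hashes to 6; slot 6 is free → place at 6.
60 hashes to 9, h2=13; 9 taken → place at 5.
491 hashes to 15; slot 15 is free → place at 15.
24 hashes to 7, h2=9; 7,16 taken → place at 8.
Table: [459, 290, 36, _, _, 60, 210, 704, 24, 468, _, _, 772, _, _, 491, 67]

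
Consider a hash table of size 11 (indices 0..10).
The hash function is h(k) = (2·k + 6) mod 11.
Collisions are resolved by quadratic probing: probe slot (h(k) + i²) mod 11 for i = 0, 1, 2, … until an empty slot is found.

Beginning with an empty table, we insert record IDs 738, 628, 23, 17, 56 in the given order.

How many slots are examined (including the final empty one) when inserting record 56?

4

738 hashes to 8; slot 8 is free -> place at 8.
628 hashes to 8; 8 taken -> place at 9.
23 hashes to 8; 8,9 taken -> place at 1.
17 hashes to 7; slot 7 is free -> place at 7.
56 hashes to 8; 8,9,1 taken -> place at 6.
Table: [∅, 23, ∅, ∅, ∅, ∅, 56, 17, 738, 628, ∅]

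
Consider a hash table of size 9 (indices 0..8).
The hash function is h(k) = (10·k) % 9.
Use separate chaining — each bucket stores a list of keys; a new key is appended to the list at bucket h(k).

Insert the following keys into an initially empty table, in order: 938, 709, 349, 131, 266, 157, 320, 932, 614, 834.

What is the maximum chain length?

Insert 938: h=2, bucket 2 empty → new chain.
Insert 709: h=7, bucket 7 empty → new chain.
Insert 349: h=7, bucket 7 nonempty → append to chain.
Insert 131: h=5, bucket 5 empty → new chain.
Insert 266: h=5, bucket 5 nonempty → append to chain.
Insert 157: h=4, bucket 4 empty → new chain.
Insert 320: h=5, bucket 5 nonempty → append to chain.
Insert 932: h=5, bucket 5 nonempty → append to chain.
Insert 614: h=2, bucket 2 nonempty → append to chain.
Insert 834: h=6, bucket 6 empty → new chain.
Final buckets:
0: .
1: .
2: 938 -> 614
3: .
4: 157
5: 131 -> 266 -> 320 -> 932
6: 834
7: 709 -> 349
8: .

4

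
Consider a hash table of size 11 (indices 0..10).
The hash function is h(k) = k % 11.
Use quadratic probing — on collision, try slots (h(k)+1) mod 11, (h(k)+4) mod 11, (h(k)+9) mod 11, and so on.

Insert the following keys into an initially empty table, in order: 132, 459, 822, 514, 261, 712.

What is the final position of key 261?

Insert 132: h=0, slot 0 empty → index 0.
Insert 459: h=8, slot 8 empty → index 8.
Insert 822: h=8, slot 8 occupied → index 9.
Insert 514: h=8, slots 8,9 occupied → index 1.
Insert 261: h=8, slots 8,9,1 occupied → index 6.
Insert 712: h=8, slots 8,9,1,6 occupied → index 2.
Table: [132, 514, 712, _, _, _, 261, _, 459, 822, _]

6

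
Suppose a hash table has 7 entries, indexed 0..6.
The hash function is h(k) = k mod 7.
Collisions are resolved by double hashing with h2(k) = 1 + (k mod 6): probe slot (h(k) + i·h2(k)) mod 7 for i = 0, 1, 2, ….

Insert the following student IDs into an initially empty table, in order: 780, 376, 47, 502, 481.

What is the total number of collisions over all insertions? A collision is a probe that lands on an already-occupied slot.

780: h=3 -> slot 3
376: h=5 -> slot 5
47: h=5, h2=6, probe 5,4 -> slot 4
502: h=5, h2=5, probe 5,3,1 -> slot 1
481: h=5, h2=2, probe 5,0 -> slot 0
Table: [481, 502, —, 780, 47, 376, —]

4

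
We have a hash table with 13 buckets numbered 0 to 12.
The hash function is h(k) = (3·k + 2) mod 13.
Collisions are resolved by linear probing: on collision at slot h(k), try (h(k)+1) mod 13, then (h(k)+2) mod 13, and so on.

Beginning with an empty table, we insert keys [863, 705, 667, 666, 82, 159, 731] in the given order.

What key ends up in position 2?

82

863 hashes to 4; slot 4 is free => place at 4.
705 hashes to 11; slot 11 is free => place at 11.
667 hashes to 1; slot 1 is free => place at 1.
666 hashes to 11; 11 taken => place at 12.
82 hashes to 1; 1 taken => place at 2.
159 hashes to 11; 11,12 taken => place at 0.
731 hashes to 11; 11,12,0,1,2 taken => place at 3.
Table: [159, 667, 82, 731, 863, _, _, _, _, _, _, 705, 666]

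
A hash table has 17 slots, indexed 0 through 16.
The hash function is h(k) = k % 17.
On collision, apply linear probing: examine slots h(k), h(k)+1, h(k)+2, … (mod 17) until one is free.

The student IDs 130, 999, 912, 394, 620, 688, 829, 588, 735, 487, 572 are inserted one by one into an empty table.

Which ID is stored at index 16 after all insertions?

572

130 hashes to 11; slot 11 is free => place at 11.
999 hashes to 13; slot 13 is free => place at 13.
912 hashes to 11; 11 taken => place at 12.
394 hashes to 3; slot 3 is free => place at 3.
620 hashes to 8; slot 8 is free => place at 8.
688 hashes to 8; 8 taken => place at 9.
829 hashes to 13; 13 taken => place at 14.
588 hashes to 10; slot 10 is free => place at 10.
735 hashes to 4; slot 4 is free => place at 4.
487 hashes to 11; 11,12,13,14 taken => place at 15.
572 hashes to 11; 11,12,13,14,15 taken => place at 16.
Table: [—, —, —, 394, 735, —, —, —, 620, 688, 588, 130, 912, 999, 829, 487, 572]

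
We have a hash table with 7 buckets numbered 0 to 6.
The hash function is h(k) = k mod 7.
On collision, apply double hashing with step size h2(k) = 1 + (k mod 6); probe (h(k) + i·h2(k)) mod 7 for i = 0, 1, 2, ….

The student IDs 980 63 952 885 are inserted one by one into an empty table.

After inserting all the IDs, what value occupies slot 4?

63

980: h=0 => slot 0
63: h=0, h2=4, probe 0,4 => slot 4
952: h=0, h2=5, probe 0,5 => slot 5
885: h=3 => slot 3
Table: [980, ., ., 885, 63, 952, .]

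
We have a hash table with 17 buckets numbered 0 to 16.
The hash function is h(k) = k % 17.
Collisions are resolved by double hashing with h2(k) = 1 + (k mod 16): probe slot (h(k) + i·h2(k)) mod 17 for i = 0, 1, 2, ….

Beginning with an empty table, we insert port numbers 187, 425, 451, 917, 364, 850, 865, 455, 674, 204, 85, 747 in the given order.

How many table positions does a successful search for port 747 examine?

4

187 hashes to 0; slot 0 is free → place at 0.
425 hashes to 0, h2=10; 0 taken → place at 10.
451 hashes to 9; slot 9 is free → place at 9.
917 hashes to 16; slot 16 is free → place at 16.
364 hashes to 7; slot 7 is free → place at 7.
850 hashes to 0, h2=3; 0 taken → place at 3.
865 hashes to 15; slot 15 is free → place at 15.
455 hashes to 13; slot 13 is free → place at 13.
674 hashes to 11; slot 11 is free → place at 11.
204 hashes to 0, h2=13; 0,13,9 taken → place at 5.
85 hashes to 0, h2=6; 0 taken → place at 6.
747 hashes to 16, h2=12; 16,11,6 taken → place at 1.
Table: [187, 747, -, 850, -, 204, 85, 364, -, 451, 425, 674, -, 455, -, 865, 917]
Lookup 747: h=16, h2=12, probe 16,11,6,1 → found at 1.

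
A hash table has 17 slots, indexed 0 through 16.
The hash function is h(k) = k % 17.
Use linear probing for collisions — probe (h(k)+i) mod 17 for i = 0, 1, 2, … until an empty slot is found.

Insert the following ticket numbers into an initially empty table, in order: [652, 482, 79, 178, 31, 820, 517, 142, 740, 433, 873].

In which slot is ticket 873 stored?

652 hashes to 6; slot 6 is free => place at 6.
482 hashes to 6; 6 taken => place at 7.
79 hashes to 11; slot 11 is free => place at 11.
178 hashes to 8; slot 8 is free => place at 8.
31 hashes to 14; slot 14 is free => place at 14.
820 hashes to 4; slot 4 is free => place at 4.
517 hashes to 7; 7,8 taken => place at 9.
142 hashes to 6; 6,7,8,9 taken => place at 10.
740 hashes to 9; 9,10,11 taken => place at 12.
433 hashes to 8; 8,9,10,11,12 taken => place at 13.
873 hashes to 6; 6,7,8,9,10,11,12,13,14 taken => place at 15.
Table: [., ., ., ., 820, ., 652, 482, 178, 517, 142, 79, 740, 433, 31, 873, .]

15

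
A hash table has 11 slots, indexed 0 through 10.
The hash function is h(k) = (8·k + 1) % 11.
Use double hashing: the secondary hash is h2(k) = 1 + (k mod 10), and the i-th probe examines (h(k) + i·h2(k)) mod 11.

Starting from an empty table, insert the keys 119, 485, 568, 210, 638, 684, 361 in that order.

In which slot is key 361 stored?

0

119: h=7 → slot 7
485: h=9 → slot 9
568: h=2 → slot 2
210: h=9, h2=1, probe 9,10 → slot 10
638: h=1 → slot 1
684: h=6 → slot 6
361: h=7, h2=2, probe 7,9,0 → slot 0
Table: [361, 638, 568, ∅, ∅, ∅, 684, 119, ∅, 485, 210]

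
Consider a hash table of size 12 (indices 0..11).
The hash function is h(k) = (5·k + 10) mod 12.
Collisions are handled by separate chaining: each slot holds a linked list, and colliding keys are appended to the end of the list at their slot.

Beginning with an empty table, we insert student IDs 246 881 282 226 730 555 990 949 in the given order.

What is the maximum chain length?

Insert 246: h=4, bucket 4 empty → new chain.
Insert 881: h=11, bucket 11 empty → new chain.
Insert 282: h=4, bucket 4 nonempty → append to chain.
Insert 226: h=0, bucket 0 empty → new chain.
Insert 730: h=0, bucket 0 nonempty → append to chain.
Insert 555: h=1, bucket 1 empty → new chain.
Insert 990: h=4, bucket 4 nonempty → append to chain.
Insert 949: h=3, bucket 3 empty → new chain.
Final buckets:
0: 226 -> 730
1: 555
2: ∅
3: 949
4: 246 -> 282 -> 990
5: ∅
6: ∅
7: ∅
8: ∅
9: ∅
10: ∅
11: 881

3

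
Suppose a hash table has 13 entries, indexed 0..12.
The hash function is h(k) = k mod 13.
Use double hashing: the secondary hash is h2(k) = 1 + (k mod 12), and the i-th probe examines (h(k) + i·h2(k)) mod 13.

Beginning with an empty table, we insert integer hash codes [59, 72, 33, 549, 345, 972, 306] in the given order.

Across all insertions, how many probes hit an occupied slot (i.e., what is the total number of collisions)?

Insert 59: h=7, slot 7 empty → index 7.
Insert 72: h=7, h2=1, slot 7 occupied → index 8.
Insert 33: h=7, h2=10, slot 7 occupied → index 4.
Insert 549: h=3, slot 3 empty → index 3.
Insert 345: h=7, h2=10, slots 7,4 occupied → index 1.
Insert 972: h=10, slot 10 empty → index 10.
Insert 306: h=7, h2=7, slots 7,1,8 occupied → index 2.
Table: [—, 345, 306, 549, 33, —, —, 59, 72, —, 972, —, —]

7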